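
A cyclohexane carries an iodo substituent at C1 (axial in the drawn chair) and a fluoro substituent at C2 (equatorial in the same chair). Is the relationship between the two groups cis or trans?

C1 and C2 have opposite parity, so their axial bonds point in opposite directions.
With opposite-parity carbons, two substituents on the same face are one axial and one equatorial; opposite faces give both axial or both equatorial.
Here the groups are axial/equatorial → same face → cis.

cis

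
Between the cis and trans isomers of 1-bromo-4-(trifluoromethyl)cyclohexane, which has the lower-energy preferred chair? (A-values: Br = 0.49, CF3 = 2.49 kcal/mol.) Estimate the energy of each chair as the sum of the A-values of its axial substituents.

trans

At 1,4 positions (parity opposite): cis → (a,e or e,a); trans → (e,e or a,a).
Best chair for cis: E = 0.49 kcal/mol; best chair for trans: E = 0.00 kcal/mol.
The trans isomer is lower by 0.49 kcal/mol.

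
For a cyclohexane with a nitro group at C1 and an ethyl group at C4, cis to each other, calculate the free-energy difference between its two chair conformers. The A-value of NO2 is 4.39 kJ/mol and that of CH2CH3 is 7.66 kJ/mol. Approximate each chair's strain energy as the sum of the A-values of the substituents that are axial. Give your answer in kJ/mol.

C1 and C4 have opposite parity, so for the cis isomer the two substituents are one axial and one equatorial in each chair.
Chair I (nitro axial, ethyl equatorial): E = 4.39 kJ/mol.
Chair II (nitro equatorial, ethyl axial): E = 7.66 kJ/mol.
ΔE = 7.66 − 4.39 = 3.27 kJ/mol; chair I is more stable.

3.27 kJ/mol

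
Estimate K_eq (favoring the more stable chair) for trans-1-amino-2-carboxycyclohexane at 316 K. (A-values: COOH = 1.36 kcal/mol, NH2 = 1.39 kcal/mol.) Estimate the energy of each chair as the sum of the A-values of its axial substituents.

C1 and C2 have opposite parity, so for the trans isomer the two substituents are e,e in one chair and a,a in the other.
Chair I (carboxyl axial, amino axial): E = 2.75 kcal/mol; chair II (carboxyl equatorial, amino equatorial): E = 0.00 kcal/mol.
ΔG = 2.75 kcal/mol between the two chairs.
K = exp(ΔG/RT) with R = 1.987×10⁻³ kcal mol⁻¹ K⁻¹ and T = 316 K gives K ≈ 79.8.

K ≈ 79.8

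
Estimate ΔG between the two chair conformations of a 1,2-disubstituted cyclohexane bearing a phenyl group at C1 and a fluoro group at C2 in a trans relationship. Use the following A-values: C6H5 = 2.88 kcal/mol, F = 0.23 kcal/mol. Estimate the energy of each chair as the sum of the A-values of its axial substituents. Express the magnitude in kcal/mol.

3.11 kcal/mol

C1 and C2 have opposite parity, so for the trans isomer the two substituents are e,e in one chair and a,a in the other.
Chair I (phenyl axial, fluoro axial): E = 3.11 kcal/mol.
Chair II (phenyl equatorial, fluoro equatorial): E = 0.00 kcal/mol.
ΔE = 3.11 − 0.00 = 3.11 kcal/mol; chair II is more stable.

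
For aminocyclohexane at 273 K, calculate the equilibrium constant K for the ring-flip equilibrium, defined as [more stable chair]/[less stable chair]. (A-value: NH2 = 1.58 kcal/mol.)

K ≈ 18.4

One chair has the amino group axial (E = 1.58 kcal/mol) and the other has it equatorial (E = 0).
ΔG = 1.58 kcal/mol between the two chairs.
K = exp(ΔG/RT) with R = 1.987×10⁻³ kcal mol⁻¹ K⁻¹ and T = 273 K gives K ≈ 18.4.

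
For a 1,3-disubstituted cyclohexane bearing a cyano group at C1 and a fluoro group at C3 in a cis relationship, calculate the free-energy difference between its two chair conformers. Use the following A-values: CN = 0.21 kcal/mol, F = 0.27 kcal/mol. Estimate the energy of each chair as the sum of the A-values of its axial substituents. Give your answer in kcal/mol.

0.48 kcal/mol

C1 and C3 have the same parity, so for the cis isomer the two substituents are e,e in one chair and a,a in the other.
Chair I (cyano axial, fluoro axial): E = 0.48 kcal/mol.
Chair II (cyano equatorial, fluoro equatorial): E = 0.00 kcal/mol.
ΔE = 0.48 − 0.00 = 0.48 kcal/mol; chair II is more stable.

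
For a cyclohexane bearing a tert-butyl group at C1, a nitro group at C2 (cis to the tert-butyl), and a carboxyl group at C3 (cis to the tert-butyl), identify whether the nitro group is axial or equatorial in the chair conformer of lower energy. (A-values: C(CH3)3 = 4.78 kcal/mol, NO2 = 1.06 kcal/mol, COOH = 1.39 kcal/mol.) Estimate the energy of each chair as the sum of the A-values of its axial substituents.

axial

Chair I (tert-butyl axial, nitro equatorial, carboxyl axial): E = 6.17 kcal/mol.
Chair II (tert-butyl equatorial, nitro axial, carboxyl equatorial): E = 1.06 kcal/mol.
Chair II is the more stable (lower-energy) conformer, and in that chair the nitro group is axial.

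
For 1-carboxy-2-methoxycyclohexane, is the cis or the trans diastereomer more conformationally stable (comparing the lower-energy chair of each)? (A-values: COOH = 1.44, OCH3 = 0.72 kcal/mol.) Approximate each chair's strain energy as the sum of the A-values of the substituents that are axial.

At 1,2 positions (parity opposite): cis → (a,e or e,a); trans → (e,e or a,a).
Best chair for cis: E = 0.72 kcal/mol; best chair for trans: E = 0.00 kcal/mol.
The trans isomer is lower by 0.72 kcal/mol.

trans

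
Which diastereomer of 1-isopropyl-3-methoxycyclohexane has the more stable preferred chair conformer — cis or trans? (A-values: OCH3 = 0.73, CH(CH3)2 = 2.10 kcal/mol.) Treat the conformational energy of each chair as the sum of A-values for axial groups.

At 1,3 positions (parity same): cis → (e,e or a,a); trans → (a,e or e,a).
Best chair for cis: E = 0.00 kcal/mol; best chair for trans: E = 0.73 kcal/mol.
The cis isomer is lower by 0.73 kcal/mol.

cis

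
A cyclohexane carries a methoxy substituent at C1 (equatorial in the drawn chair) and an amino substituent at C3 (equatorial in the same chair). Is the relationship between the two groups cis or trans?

cis

C1 and C3 have the same parity, so their axial bonds point in the same direction.
With same-parity carbons, two substituents on the same face are both axial or both equatorial; opposite faces give one of each.
Here the groups are equatorial/equatorial → same face → cis.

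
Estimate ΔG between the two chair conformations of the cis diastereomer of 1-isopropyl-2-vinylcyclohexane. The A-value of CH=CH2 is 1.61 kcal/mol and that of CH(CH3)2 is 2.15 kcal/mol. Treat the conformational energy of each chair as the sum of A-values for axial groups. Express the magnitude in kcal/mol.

0.54 kcal/mol

C1 and C2 have opposite parity, so for the cis isomer the two substituents are one axial and one equatorial in each chair.
Chair I (vinyl axial, isopropyl equatorial): E = 1.61 kcal/mol.
Chair II (vinyl equatorial, isopropyl axial): E = 2.15 kcal/mol.
ΔE = 2.15 − 1.61 = 0.54 kcal/mol; chair I is more stable.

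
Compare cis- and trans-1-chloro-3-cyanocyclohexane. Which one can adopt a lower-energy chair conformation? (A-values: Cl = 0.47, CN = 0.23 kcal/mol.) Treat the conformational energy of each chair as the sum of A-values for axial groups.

At 1,3 positions (parity same): cis → (e,e or a,a); trans → (a,e or e,a).
Best chair for cis: E = 0.00 kcal/mol; best chair for trans: E = 0.23 kcal/mol.
The cis isomer is lower by 0.23 kcal/mol.

cis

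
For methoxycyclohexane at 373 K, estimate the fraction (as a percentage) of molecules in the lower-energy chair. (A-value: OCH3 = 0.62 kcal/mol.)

69.8%

One chair has the methoxy group axial (E = 0.62 kcal/mol) and the other has it equatorial (E = 0).
ΔG = 0.62 kcal/mol between the two chairs.
K = exp(ΔG/RT) with R = 1.987×10⁻³ kcal mol⁻¹ K⁻¹ and T = 373 K gives K ≈ 2.31.
Fraction in the lower-energy chair = K/(K+1) = 69.8%.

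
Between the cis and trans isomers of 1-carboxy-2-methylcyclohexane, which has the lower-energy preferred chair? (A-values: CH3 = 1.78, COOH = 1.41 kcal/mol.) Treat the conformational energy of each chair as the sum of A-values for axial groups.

trans

At 1,2 positions (parity opposite): cis → (a,e or e,a); trans → (e,e or a,a).
Best chair for cis: E = 1.41 kcal/mol; best chair for trans: E = 0.00 kcal/mol.
The trans isomer is lower by 1.41 kcal/mol.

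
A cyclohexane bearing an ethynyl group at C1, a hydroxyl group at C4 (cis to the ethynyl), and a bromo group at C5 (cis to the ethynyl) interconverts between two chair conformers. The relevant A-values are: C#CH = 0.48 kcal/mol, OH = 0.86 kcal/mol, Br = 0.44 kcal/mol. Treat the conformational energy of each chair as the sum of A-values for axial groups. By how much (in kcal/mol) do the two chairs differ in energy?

0.06 kcal/mol

Chair I (ethynyl axial, hydroxyl equatorial, bromo axial): E = 0.92 kcal/mol.
Chair II (ethynyl equatorial, hydroxyl axial, bromo equatorial): E = 0.86 kcal/mol.
ΔE = 0.92 − 0.86 = 0.06 kcal/mol; chair II is more stable.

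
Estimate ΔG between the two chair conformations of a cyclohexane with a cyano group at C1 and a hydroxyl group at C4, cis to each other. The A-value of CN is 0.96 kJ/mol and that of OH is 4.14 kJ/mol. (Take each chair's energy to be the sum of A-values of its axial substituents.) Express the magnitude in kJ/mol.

C1 and C4 have opposite parity, so for the cis isomer the two substituents are one axial and one equatorial in each chair.
Chair I (cyano axial, hydroxyl equatorial): E = 0.96 kJ/mol.
Chair II (cyano equatorial, hydroxyl axial): E = 4.14 kJ/mol.
ΔE = 4.14 − 0.96 = 3.18 kJ/mol; chair I is more stable.

3.18 kJ/mol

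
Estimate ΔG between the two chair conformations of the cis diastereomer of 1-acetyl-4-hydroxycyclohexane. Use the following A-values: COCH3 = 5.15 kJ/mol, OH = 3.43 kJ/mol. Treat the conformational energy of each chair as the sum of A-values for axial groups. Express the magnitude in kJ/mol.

C1 and C4 have opposite parity, so for the cis isomer the two substituents are one axial and one equatorial in each chair.
Chair I (acetyl axial, hydroxyl equatorial): E = 5.15 kJ/mol.
Chair II (acetyl equatorial, hydroxyl axial): E = 3.43 kJ/mol.
ΔE = 5.15 − 3.43 = 1.72 kJ/mol; chair II is more stable.

1.72 kJ/mol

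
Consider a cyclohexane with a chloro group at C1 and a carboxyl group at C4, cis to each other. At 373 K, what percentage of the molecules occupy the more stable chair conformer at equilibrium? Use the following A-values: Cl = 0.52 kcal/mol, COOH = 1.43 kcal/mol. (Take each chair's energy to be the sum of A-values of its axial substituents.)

77.3%

C1 and C4 have opposite parity, so for the cis isomer the two substituents are one axial and one equatorial in each chair.
Chair I (chloro axial, carboxyl equatorial): E = 0.52 kcal/mol; chair II (chloro equatorial, carboxyl axial): E = 1.43 kcal/mol.
ΔG = 0.91 kcal/mol between the two chairs.
K = exp(ΔG/RT) with R = 1.987×10⁻³ kcal mol⁻¹ K⁻¹ and T = 373 K gives K ≈ 3.41.
Fraction in the lower-energy chair = K/(K+1) = 77.3%.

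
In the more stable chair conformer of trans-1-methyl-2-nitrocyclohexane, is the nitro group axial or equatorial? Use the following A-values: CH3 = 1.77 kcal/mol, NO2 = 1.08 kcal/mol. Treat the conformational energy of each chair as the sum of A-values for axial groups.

equatorial

C1 and C2 have opposite parity, so for the trans isomer the two substituents are e,e in one chair and a,a in the other.
Chair I (methyl axial, nitro axial): E = 2.85 kcal/mol.
Chair II (methyl equatorial, nitro equatorial): E = 0.00 kcal/mol.
Chair II is the more stable (lower-energy) conformer, and in that chair the nitro group is equatorial.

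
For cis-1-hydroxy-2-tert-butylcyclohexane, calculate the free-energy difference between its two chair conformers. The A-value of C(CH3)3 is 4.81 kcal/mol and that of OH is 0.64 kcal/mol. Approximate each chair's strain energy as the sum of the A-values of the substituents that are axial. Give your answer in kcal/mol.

4.17 kcal/mol

C1 and C2 have opposite parity, so for the cis isomer the two substituents are one axial and one equatorial in each chair.
Chair I (tert-butyl axial, hydroxyl equatorial): E = 4.81 kcal/mol.
Chair II (tert-butyl equatorial, hydroxyl axial): E = 0.64 kcal/mol.
ΔE = 4.81 − 0.64 = 4.17 kcal/mol; chair II is more stable.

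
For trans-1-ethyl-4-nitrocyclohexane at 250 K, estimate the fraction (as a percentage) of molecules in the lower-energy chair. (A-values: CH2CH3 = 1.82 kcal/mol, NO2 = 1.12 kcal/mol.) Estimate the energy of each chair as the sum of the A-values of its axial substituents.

C1 and C4 have opposite parity, so for the trans isomer the two substituents are e,e in one chair and a,a in the other.
Chair I (ethyl axial, nitro axial): E = 2.94 kcal/mol; chair II (ethyl equatorial, nitro equatorial): E = 0.00 kcal/mol.
ΔG = 2.94 kcal/mol between the two chairs.
K = exp(ΔG/RT) with R = 1.987×10⁻³ kcal mol⁻¹ K⁻¹ and T = 250 K gives K ≈ 372.
Fraction in the lower-energy chair = K/(K+1) = 99.7%.

99.7%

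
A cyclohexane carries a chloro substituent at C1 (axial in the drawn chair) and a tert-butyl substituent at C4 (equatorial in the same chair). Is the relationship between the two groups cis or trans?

cis

C1 and C4 have opposite parity, so their axial bonds point in opposite directions.
With opposite-parity carbons, two substituents on the same face are one axial and one equatorial; opposite faces give both axial or both equatorial.
Here the groups are axial/equatorial → same face → cis.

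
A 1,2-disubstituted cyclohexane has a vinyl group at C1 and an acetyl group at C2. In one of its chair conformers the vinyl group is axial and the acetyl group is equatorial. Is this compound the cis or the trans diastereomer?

cis

C1 and C2 have opposite parity, so their axial bonds point in opposite directions.
With opposite-parity carbons, two substituents on the same face are one axial and one equatorial; opposite faces give both axial or both equatorial.
Here the groups are axial/equatorial → same face → cis.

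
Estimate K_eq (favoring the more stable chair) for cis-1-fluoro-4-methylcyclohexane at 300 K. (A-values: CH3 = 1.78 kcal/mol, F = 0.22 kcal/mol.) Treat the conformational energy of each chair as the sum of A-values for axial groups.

K ≈ 13.7

C1 and C4 have opposite parity, so for the cis isomer the two substituents are one axial and one equatorial in each chair.
Chair I (methyl axial, fluoro equatorial): E = 1.78 kcal/mol; chair II (methyl equatorial, fluoro axial): E = 0.22 kcal/mol.
ΔG = 1.56 kcal/mol between the two chairs.
K = exp(ΔG/RT) with R = 1.987×10⁻³ kcal mol⁻¹ K⁻¹ and T = 300 K gives K ≈ 13.7.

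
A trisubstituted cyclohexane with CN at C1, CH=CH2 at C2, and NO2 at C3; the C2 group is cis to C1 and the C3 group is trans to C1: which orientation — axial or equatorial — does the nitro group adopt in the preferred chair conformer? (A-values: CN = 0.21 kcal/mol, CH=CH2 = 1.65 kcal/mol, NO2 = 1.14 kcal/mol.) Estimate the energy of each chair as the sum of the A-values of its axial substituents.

Chair I (cyano axial, vinyl equatorial, nitro equatorial): E = 0.21 kcal/mol.
Chair II (cyano equatorial, vinyl axial, nitro axial): E = 2.79 kcal/mol.
Chair I is the more stable (lower-energy) conformer, and in that chair the nitro group is equatorial.

equatorial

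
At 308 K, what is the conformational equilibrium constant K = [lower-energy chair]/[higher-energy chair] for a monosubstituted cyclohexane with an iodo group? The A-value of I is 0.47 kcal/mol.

One chair has the iodo group axial (E = 0.47 kcal/mol) and the other has it equatorial (E = 0).
ΔG = 0.47 kcal/mol between the two chairs.
K = exp(ΔG/RT) with R = 1.987×10⁻³ kcal mol⁻¹ K⁻¹ and T = 308 K gives K ≈ 2.16.

K ≈ 2.16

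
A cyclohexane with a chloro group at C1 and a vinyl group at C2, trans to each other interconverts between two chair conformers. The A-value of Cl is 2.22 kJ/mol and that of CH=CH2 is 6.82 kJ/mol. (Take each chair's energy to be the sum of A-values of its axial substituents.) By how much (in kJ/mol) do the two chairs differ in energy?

C1 and C2 have opposite parity, so for the trans isomer the two substituents are e,e in one chair and a,a in the other.
Chair I (chloro axial, vinyl axial): E = 9.04 kJ/mol.
Chair II (chloro equatorial, vinyl equatorial): E = 0.00 kJ/mol.
ΔE = 9.04 − 0.00 = 9.04 kJ/mol; chair II is more stable.

9.04 kJ/mol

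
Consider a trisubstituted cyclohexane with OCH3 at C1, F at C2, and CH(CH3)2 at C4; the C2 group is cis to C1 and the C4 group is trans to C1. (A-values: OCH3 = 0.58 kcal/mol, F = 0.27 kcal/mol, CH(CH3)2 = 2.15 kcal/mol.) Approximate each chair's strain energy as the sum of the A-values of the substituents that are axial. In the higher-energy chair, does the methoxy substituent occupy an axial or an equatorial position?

axial

Chair I (methoxy axial, fluoro equatorial, isopropyl axial): E = 2.73 kcal/mol.
Chair II (methoxy equatorial, fluoro axial, isopropyl equatorial): E = 0.27 kcal/mol.
Chair I is the less stable (higher-energy) conformer, and in that chair the methoxy group is axial.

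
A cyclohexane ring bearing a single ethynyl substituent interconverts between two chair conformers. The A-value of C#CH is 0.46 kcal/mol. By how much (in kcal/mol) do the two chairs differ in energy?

A monosubstituted cyclohexane has one chair with the ethynyl group axial (E = A = 0.46 kcal/mol) and one with it equatorial (E = 0).
ΔE = 0.46 − 0 = 0.46 kcal/mol.

0.46 kcal/mol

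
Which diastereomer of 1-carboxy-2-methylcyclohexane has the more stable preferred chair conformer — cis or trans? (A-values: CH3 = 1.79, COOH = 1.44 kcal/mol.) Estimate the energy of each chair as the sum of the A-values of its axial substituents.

trans

At 1,2 positions (parity opposite): cis → (a,e or e,a); trans → (e,e or a,a).
Best chair for cis: E = 1.44 kcal/mol; best chair for trans: E = 0.00 kcal/mol.
The trans isomer is lower by 1.44 kcal/mol.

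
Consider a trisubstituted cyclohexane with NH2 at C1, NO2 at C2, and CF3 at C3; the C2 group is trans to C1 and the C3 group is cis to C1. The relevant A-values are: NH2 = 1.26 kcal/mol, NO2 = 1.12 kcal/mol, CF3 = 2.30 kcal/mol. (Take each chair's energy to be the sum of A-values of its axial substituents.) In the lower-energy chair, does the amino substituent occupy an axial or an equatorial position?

Chair I (amino axial, nitro axial, trifluoromethyl axial): E = 4.68 kcal/mol.
Chair II (amino equatorial, nitro equatorial, trifluoromethyl equatorial): E = 0.00 kcal/mol.
Chair II is the more stable (lower-energy) conformer, and in that chair the amino group is equatorial.

equatorial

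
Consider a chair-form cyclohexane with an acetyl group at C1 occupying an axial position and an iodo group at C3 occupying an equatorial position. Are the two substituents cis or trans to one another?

trans

C1 and C3 have the same parity, so their axial bonds point in the same direction.
With same-parity carbons, two substituents on the same face are both axial or both equatorial; opposite faces give one of each.
Here the groups are axial/equatorial → opposite face → trans.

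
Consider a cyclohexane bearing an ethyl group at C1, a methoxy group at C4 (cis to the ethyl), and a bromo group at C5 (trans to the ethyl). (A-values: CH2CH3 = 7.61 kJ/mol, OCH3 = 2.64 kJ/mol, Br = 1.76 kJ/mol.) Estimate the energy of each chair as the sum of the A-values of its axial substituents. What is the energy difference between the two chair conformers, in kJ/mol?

3.21 kJ/mol

Chair I (ethyl axial, methoxy equatorial, bromo equatorial): E = 7.61 kJ/mol.
Chair II (ethyl equatorial, methoxy axial, bromo axial): E = 4.40 kJ/mol.
ΔE = 7.61 − 4.40 = 3.21 kJ/mol; chair II is more stable.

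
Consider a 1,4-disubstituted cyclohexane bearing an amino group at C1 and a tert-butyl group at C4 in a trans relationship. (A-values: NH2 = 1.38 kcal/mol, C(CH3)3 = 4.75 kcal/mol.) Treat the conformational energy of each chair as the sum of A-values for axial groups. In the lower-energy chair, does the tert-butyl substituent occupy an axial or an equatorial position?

equatorial

C1 and C4 have opposite parity, so for the trans isomer the two substituents are e,e in one chair and a,a in the other.
Chair I (amino axial, tert-butyl axial): E = 6.13 kcal/mol.
Chair II (amino equatorial, tert-butyl equatorial): E = 0.00 kcal/mol.
Chair II is the more stable (lower-energy) conformer, and in that chair the tert-butyl group is equatorial.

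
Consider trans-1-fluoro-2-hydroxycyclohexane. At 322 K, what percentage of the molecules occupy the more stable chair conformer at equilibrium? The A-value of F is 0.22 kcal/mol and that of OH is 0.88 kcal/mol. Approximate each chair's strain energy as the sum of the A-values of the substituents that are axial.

84.8%

C1 and C2 have opposite parity, so for the trans isomer the two substituents are e,e in one chair and a,a in the other.
Chair I (fluoro axial, hydroxyl axial): E = 1.10 kcal/mol; chair II (fluoro equatorial, hydroxyl equatorial): E = 0.00 kcal/mol.
ΔG = 1.10 kcal/mol between the two chairs.
K = exp(ΔG/RT) with R = 1.987×10⁻³ kcal mol⁻¹ K⁻¹ and T = 322 K gives K ≈ 5.58.
Fraction in the lower-energy chair = K/(K+1) = 84.8%.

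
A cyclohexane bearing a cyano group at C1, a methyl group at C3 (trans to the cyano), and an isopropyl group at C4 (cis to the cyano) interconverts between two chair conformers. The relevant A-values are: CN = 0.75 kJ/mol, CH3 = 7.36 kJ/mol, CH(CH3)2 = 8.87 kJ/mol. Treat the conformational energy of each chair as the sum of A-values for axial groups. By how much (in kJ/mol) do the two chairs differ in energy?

15.48 kJ/mol

Chair I (cyano axial, methyl equatorial, isopropyl equatorial): E = 0.75 kJ/mol.
Chair II (cyano equatorial, methyl axial, isopropyl axial): E = 16.23 kJ/mol.
ΔE = 16.23 − 0.75 = 15.48 kJ/mol; chair I is more stable.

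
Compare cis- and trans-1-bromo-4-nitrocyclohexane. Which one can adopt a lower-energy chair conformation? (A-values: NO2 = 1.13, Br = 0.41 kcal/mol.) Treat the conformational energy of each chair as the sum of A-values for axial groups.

At 1,4 positions (parity opposite): cis → (a,e or e,a); trans → (e,e or a,a).
Best chair for cis: E = 0.41 kcal/mol; best chair for trans: E = 0.00 kcal/mol.
The trans isomer is lower by 0.41 kcal/mol.

trans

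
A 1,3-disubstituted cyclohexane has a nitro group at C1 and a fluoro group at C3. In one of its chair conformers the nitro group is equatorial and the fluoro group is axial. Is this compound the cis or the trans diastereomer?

trans

C1 and C3 have the same parity, so their axial bonds point in the same direction.
With same-parity carbons, two substituents on the same face are both axial or both equatorial; opposite faces give one of each.
Here the groups are equatorial/axial → opposite face → trans.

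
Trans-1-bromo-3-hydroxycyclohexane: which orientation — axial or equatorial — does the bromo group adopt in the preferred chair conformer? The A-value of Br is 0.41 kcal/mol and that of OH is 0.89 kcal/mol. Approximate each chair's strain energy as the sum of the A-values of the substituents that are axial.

axial

C1 and C3 have the same parity, so for the trans isomer the two substituents are one axial and one equatorial in each chair.
Chair I (bromo axial, hydroxyl equatorial): E = 0.41 kcal/mol.
Chair II (bromo equatorial, hydroxyl axial): E = 0.89 kcal/mol.
Chair I is the more stable (lower-energy) conformer, and in that chair the bromo group is axial.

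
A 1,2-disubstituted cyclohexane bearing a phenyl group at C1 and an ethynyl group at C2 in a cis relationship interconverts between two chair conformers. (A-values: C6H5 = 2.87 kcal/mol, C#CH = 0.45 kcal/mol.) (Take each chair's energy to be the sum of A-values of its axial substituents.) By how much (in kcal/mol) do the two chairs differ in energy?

C1 and C2 have opposite parity, so for the cis isomer the two substituents are one axial and one equatorial in each chair.
Chair I (phenyl axial, ethynyl equatorial): E = 2.87 kcal/mol.
Chair II (phenyl equatorial, ethynyl axial): E = 0.45 kcal/mol.
ΔE = 2.87 − 0.45 = 2.42 kcal/mol; chair II is more stable.

2.42 kcal/mol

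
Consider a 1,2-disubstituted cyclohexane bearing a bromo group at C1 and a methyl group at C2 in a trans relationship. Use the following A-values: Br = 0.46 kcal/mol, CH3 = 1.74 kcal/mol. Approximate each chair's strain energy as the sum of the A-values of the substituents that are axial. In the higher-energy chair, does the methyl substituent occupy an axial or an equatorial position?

C1 and C2 have opposite parity, so for the trans isomer the two substituents are e,e in one chair and a,a in the other.
Chair I (bromo axial, methyl axial): E = 2.20 kcal/mol.
Chair II (bromo equatorial, methyl equatorial): E = 0.00 kcal/mol.
Chair I is the less stable (higher-energy) conformer, and in that chair the methyl group is axial.

axial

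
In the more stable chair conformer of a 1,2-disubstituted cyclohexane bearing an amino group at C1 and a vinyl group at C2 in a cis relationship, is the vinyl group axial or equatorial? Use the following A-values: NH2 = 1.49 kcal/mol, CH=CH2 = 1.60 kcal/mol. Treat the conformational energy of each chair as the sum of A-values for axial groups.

equatorial

C1 and C2 have opposite parity, so for the cis isomer the two substituents are one axial and one equatorial in each chair.
Chair I (amino axial, vinyl equatorial): E = 1.49 kcal/mol.
Chair II (amino equatorial, vinyl axial): E = 1.60 kcal/mol.
Chair I is the more stable (lower-energy) conformer, and in that chair the vinyl group is equatorial.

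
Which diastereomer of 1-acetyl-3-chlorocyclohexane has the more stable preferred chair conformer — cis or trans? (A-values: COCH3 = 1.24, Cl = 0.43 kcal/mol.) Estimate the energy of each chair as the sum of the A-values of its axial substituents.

cis

At 1,3 positions (parity same): cis → (e,e or a,a); trans → (a,e or e,a).
Best chair for cis: E = 0.00 kcal/mol; best chair for trans: E = 0.43 kcal/mol.
The cis isomer is lower by 0.43 kcal/mol.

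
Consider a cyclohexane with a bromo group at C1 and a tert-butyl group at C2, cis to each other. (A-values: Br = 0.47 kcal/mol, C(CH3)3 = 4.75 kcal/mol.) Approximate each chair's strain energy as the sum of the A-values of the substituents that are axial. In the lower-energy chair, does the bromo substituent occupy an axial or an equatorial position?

axial

C1 and C2 have opposite parity, so for the cis isomer the two substituents are one axial and one equatorial in each chair.
Chair I (bromo axial, tert-butyl equatorial): E = 0.47 kcal/mol.
Chair II (bromo equatorial, tert-butyl axial): E = 4.75 kcal/mol.
Chair I is the more stable (lower-energy) conformer, and in that chair the bromo group is axial.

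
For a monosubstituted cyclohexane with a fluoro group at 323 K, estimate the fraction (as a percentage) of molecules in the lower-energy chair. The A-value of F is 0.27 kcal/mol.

One chair has the fluoro group axial (E = 0.27 kcal/mol) and the other has it equatorial (E = 0).
ΔG = 0.27 kcal/mol between the two chairs.
K = exp(ΔG/RT) with R = 1.987×10⁻³ kcal mol⁻¹ K⁻¹ and T = 323 K gives K ≈ 1.52.
Fraction in the lower-energy chair = K/(K+1) = 60.4%.

60.4%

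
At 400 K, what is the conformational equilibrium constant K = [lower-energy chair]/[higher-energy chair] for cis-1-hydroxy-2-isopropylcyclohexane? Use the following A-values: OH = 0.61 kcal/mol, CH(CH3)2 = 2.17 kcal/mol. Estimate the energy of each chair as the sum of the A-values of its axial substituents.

K ≈ 7.12

C1 and C2 have opposite parity, so for the cis isomer the two substituents are one axial and one equatorial in each chair.
Chair I (hydroxyl axial, isopropyl equatorial): E = 0.61 kcal/mol; chair II (hydroxyl equatorial, isopropyl axial): E = 2.17 kcal/mol.
ΔG = 1.56 kcal/mol between the two chairs.
K = exp(ΔG/RT) with R = 1.987×10⁻³ kcal mol⁻¹ K⁻¹ and T = 400 K gives K ≈ 7.12.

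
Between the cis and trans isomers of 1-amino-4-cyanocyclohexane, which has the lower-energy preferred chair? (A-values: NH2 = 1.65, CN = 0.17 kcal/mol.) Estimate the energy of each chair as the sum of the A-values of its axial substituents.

trans

At 1,4 positions (parity opposite): cis → (a,e or e,a); trans → (e,e or a,a).
Best chair for cis: E = 0.17 kcal/mol; best chair for trans: E = 0.00 kcal/mol.
The trans isomer is lower by 0.17 kcal/mol.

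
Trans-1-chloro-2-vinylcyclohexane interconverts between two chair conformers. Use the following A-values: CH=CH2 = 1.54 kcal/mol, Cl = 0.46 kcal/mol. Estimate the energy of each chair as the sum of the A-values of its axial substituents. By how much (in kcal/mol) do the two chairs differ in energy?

2.00 kcal/mol

C1 and C2 have opposite parity, so for the trans isomer the two substituents are e,e in one chair and a,a in the other.
Chair I (vinyl axial, chloro axial): E = 2.00 kcal/mol.
Chair II (vinyl equatorial, chloro equatorial): E = 0.00 kcal/mol.
ΔE = 2.00 − 0.00 = 2.00 kcal/mol; chair II is more stable.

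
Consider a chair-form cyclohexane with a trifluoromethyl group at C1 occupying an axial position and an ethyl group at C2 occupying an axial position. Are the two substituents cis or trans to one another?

trans

C1 and C2 have opposite parity, so their axial bonds point in opposite directions.
With opposite-parity carbons, two substituents on the same face are one axial and one equatorial; opposite faces give both axial or both equatorial.
Here the groups are axial/axial → opposite face → trans.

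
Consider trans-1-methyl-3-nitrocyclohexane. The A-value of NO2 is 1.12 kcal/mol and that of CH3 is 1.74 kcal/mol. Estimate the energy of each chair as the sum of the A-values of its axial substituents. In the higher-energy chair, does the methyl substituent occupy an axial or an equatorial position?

C1 and C3 have the same parity, so for the trans isomer the two substituents are one axial and one equatorial in each chair.
Chair I (nitro axial, methyl equatorial): E = 1.12 kcal/mol.
Chair II (nitro equatorial, methyl axial): E = 1.74 kcal/mol.
Chair II is the less stable (higher-energy) conformer, and in that chair the methyl group is axial.

axial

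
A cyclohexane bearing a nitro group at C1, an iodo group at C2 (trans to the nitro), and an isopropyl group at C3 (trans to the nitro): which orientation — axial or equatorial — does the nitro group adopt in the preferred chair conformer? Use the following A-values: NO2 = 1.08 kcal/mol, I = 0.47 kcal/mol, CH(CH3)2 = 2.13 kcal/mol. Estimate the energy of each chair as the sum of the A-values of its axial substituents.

Chair I (nitro axial, iodo axial, isopropyl equatorial): E = 1.55 kcal/mol.
Chair II (nitro equatorial, iodo equatorial, isopropyl axial): E = 2.13 kcal/mol.
Chair I is the more stable (lower-energy) conformer, and in that chair the nitro group is axial.

axial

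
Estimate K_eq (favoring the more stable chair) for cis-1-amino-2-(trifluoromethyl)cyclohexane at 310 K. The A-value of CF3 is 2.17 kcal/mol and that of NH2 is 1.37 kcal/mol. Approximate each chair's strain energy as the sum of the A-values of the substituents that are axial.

C1 and C2 have opposite parity, so for the cis isomer the two substituents are one axial and one equatorial in each chair.
Chair I (trifluoromethyl axial, amino equatorial): E = 2.17 kcal/mol; chair II (trifluoromethyl equatorial, amino axial): E = 1.37 kcal/mol.
ΔG = 0.80 kcal/mol between the two chairs.
K = exp(ΔG/RT) with R = 1.987×10⁻³ kcal mol⁻¹ K⁻¹ and T = 310 K gives K ≈ 3.66.

K ≈ 3.66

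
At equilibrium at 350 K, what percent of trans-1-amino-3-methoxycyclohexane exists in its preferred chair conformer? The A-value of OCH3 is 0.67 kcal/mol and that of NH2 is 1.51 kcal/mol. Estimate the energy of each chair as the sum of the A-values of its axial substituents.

77.0%

C1 and C3 have the same parity, so for the trans isomer the two substituents are one axial and one equatorial in each chair.
Chair I (methoxy axial, amino equatorial): E = 0.67 kcal/mol; chair II (methoxy equatorial, amino axial): E = 1.51 kcal/mol.
ΔG = 0.84 kcal/mol between the two chairs.
K = exp(ΔG/RT) with R = 1.987×10⁻³ kcal mol⁻¹ K⁻¹ and T = 350 K gives K ≈ 3.35.
Fraction in the lower-energy chair = K/(K+1) = 77.0%.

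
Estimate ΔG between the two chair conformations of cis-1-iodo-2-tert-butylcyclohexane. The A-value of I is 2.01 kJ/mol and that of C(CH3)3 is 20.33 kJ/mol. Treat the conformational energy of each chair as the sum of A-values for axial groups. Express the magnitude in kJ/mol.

C1 and C2 have opposite parity, so for the cis isomer the two substituents are one axial and one equatorial in each chair.
Chair I (iodo axial, tert-butyl equatorial): E = 2.01 kJ/mol.
Chair II (iodo equatorial, tert-butyl axial): E = 20.33 kJ/mol.
ΔE = 20.33 − 2.01 = 18.32 kJ/mol; chair I is more stable.

18.32 kJ/mol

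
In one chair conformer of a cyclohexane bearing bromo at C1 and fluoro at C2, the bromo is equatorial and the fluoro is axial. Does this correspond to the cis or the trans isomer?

C1 and C2 have opposite parity, so their axial bonds point in opposite directions.
With opposite-parity carbons, two substituents on the same face are one axial and one equatorial; opposite faces give both axial or both equatorial.
Here the groups are equatorial/axial → same face → cis.

cis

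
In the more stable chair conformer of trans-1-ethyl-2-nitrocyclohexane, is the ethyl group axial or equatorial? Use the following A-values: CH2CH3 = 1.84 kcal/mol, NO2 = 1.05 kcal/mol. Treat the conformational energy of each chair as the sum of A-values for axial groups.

equatorial

C1 and C2 have opposite parity, so for the trans isomer the two substituents are e,e in one chair and a,a in the other.
Chair I (ethyl axial, nitro axial): E = 2.89 kcal/mol.
Chair II (ethyl equatorial, nitro equatorial): E = 0.00 kcal/mol.
Chair II is the more stable (lower-energy) conformer, and in that chair the ethyl group is equatorial.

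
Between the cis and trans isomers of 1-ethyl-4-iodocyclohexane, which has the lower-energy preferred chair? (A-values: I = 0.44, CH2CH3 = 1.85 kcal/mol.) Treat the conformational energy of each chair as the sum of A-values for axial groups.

trans

At 1,4 positions (parity opposite): cis → (a,e or e,a); trans → (e,e or a,a).
Best chair for cis: E = 0.44 kcal/mol; best chair for trans: E = 0.00 kcal/mol.
The trans isomer is lower by 0.44 kcal/mol.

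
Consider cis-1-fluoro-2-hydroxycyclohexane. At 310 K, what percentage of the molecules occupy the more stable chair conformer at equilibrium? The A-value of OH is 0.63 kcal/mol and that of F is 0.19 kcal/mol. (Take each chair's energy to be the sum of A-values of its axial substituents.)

67.1%

C1 and C2 have opposite parity, so for the cis isomer the two substituents are one axial and one equatorial in each chair.
Chair I (hydroxyl axial, fluoro equatorial): E = 0.63 kcal/mol; chair II (hydroxyl equatorial, fluoro axial): E = 0.19 kcal/mol.
ΔG = 0.44 kcal/mol between the two chairs.
K = exp(ΔG/RT) with R = 1.987×10⁻³ kcal mol⁻¹ K⁻¹ and T = 310 K gives K ≈ 2.04.
Fraction in the lower-energy chair = K/(K+1) = 67.1%.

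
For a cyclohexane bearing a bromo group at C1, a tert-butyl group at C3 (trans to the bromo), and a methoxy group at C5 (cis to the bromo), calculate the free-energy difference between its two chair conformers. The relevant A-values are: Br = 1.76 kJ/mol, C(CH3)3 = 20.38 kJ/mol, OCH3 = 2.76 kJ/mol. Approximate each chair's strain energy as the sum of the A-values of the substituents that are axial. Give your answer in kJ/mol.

15.86 kJ/mol

Chair I (bromo axial, tert-butyl equatorial, methoxy axial): E = 4.52 kJ/mol.
Chair II (bromo equatorial, tert-butyl axial, methoxy equatorial): E = 20.38 kJ/mol.
ΔE = 20.38 − 4.52 = 15.86 kJ/mol; chair I is more stable.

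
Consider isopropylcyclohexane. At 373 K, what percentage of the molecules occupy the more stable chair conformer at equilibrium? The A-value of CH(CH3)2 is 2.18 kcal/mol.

One chair has the isopropyl group axial (E = 2.18 kcal/mol) and the other has it equatorial (E = 0).
ΔG = 2.18 kcal/mol between the two chairs.
K = exp(ΔG/RT) with R = 1.987×10⁻³ kcal mol⁻¹ K⁻¹ and T = 373 K gives K ≈ 18.9.
Fraction in the lower-energy chair = K/(K+1) = 95.0%.

95.0%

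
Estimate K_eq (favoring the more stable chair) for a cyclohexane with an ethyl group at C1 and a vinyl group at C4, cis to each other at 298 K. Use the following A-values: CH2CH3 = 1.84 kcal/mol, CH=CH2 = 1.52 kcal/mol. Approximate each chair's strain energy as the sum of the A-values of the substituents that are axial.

K ≈ 1.72

C1 and C4 have opposite parity, so for the cis isomer the two substituents are one axial and one equatorial in each chair.
Chair I (ethyl axial, vinyl equatorial): E = 1.84 kcal/mol; chair II (ethyl equatorial, vinyl axial): E = 1.52 kcal/mol.
ΔG = 0.32 kcal/mol between the two chairs.
K = exp(ΔG/RT) with R = 1.987×10⁻³ kcal mol⁻¹ K⁻¹ and T = 298 K gives K ≈ 1.72.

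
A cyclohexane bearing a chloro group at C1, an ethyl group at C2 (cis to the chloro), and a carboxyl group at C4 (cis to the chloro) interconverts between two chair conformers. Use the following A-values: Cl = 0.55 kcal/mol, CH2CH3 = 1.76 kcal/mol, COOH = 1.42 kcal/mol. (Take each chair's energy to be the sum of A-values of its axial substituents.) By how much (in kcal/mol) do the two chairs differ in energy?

2.63 kcal/mol

Chair I (chloro axial, ethyl equatorial, carboxyl equatorial): E = 0.55 kcal/mol.
Chair II (chloro equatorial, ethyl axial, carboxyl axial): E = 3.18 kcal/mol.
ΔE = 3.18 − 0.55 = 2.63 kcal/mol; chair I is more stable.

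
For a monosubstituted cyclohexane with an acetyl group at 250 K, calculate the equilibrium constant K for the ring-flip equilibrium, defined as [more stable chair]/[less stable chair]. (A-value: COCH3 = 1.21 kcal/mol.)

K ≈ 11.4

One chair has the acetyl group axial (E = 1.21 kcal/mol) and the other has it equatorial (E = 0).
ΔG = 1.21 kcal/mol between the two chairs.
K = exp(ΔG/RT) with R = 1.987×10⁻³ kcal mol⁻¹ K⁻¹ and T = 250 K gives K ≈ 11.4.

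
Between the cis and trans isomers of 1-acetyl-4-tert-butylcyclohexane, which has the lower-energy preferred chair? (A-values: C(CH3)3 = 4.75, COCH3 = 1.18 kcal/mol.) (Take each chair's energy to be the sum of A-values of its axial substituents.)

trans

At 1,4 positions (parity opposite): cis → (a,e or e,a); trans → (e,e or a,a).
Best chair for cis: E = 1.18 kcal/mol; best chair for trans: E = 0.00 kcal/mol.
The trans isomer is lower by 1.18 kcal/mol.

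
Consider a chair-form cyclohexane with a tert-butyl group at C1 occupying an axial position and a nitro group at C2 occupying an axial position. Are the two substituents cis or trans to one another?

C1 and C2 have opposite parity, so their axial bonds point in opposite directions.
With opposite-parity carbons, two substituents on the same face are one axial and one equatorial; opposite faces give both axial or both equatorial.
Here the groups are axial/axial → opposite face → trans.

trans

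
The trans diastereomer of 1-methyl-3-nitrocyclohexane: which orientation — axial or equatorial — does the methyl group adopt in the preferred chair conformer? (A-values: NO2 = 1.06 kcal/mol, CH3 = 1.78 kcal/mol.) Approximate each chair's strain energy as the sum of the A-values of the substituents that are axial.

C1 and C3 have the same parity, so for the trans isomer the two substituents are one axial and one equatorial in each chair.
Chair I (nitro axial, methyl equatorial): E = 1.06 kcal/mol.
Chair II (nitro equatorial, methyl axial): E = 1.78 kcal/mol.
Chair I is the more stable (lower-energy) conformer, and in that chair the methyl group is equatorial.

equatorial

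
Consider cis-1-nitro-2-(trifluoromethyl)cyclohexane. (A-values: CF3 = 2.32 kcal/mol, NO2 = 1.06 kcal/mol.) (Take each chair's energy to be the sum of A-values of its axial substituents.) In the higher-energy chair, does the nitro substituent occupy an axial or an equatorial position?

C1 and C2 have opposite parity, so for the cis isomer the two substituents are one axial and one equatorial in each chair.
Chair I (trifluoromethyl axial, nitro equatorial): E = 2.32 kcal/mol.
Chair II (trifluoromethyl equatorial, nitro axial): E = 1.06 kcal/mol.
Chair I is the less stable (higher-energy) conformer, and in that chair the nitro group is equatorial.

equatorial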